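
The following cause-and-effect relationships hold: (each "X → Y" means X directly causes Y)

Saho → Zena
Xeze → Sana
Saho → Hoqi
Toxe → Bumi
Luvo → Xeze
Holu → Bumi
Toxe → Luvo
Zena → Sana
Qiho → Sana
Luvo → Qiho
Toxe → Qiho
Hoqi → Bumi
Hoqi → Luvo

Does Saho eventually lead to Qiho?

There is a causal chain: Saho → Hoqi → Luvo → Qiho.

Yes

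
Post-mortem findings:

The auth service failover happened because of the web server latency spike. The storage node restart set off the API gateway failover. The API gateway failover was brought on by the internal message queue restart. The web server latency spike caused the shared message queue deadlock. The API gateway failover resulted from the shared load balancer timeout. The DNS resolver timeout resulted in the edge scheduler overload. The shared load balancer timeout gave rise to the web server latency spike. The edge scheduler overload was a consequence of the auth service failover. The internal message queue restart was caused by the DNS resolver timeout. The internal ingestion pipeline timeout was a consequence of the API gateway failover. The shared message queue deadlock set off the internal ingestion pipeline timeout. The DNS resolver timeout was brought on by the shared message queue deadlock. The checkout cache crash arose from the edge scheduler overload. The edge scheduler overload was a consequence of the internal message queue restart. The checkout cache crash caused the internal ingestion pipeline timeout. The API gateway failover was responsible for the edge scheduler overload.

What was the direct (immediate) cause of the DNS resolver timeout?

the shared message queue deadlock

Upstream contributors include the shared load balancer timeout, the web server latency spike, but only the shared message queue deadlock feeds directly into the DNS resolver timeout.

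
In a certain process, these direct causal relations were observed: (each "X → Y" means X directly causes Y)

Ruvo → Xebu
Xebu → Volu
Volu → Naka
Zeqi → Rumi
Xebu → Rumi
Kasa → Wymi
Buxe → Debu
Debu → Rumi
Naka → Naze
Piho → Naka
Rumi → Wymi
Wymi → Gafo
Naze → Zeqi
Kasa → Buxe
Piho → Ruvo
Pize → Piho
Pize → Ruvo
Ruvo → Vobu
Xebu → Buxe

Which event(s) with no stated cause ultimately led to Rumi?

Tracing upstream from Rumi: Rumi ← Xebu ← Ruvo ← Pize.
A separate upstream branch: Rumi ← Debu ← Buxe ← Kasa.
Each of those chain origins has no stated cause.

Kasa, Pize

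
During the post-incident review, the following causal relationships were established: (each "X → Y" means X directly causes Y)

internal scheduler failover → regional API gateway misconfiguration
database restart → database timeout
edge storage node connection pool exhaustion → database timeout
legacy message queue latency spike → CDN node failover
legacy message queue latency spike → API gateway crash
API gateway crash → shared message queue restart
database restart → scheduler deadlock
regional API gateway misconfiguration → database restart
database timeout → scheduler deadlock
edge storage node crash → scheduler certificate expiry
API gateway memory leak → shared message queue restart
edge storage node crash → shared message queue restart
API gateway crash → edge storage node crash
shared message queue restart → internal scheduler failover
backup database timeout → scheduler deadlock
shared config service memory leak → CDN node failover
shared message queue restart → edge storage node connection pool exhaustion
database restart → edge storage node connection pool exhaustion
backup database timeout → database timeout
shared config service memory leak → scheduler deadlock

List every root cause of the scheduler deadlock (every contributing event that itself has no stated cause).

Tracing upstream from the scheduler deadlock: the scheduler deadlock ← the database timeout ← the edge storage node connection pool exhaustion ← the shared message queue restart ← the API gateway crash ← the legacy message queue latency spike.
A separate upstream branch: the scheduler deadlock ← the shared config service memory leak.
A separate upstream branch: the scheduler deadlock ← the database timeout ← the edge storage node connection pool exhaustion ← the shared message queue restart ← the API gateway memory leak.
A separate upstream branch: the scheduler deadlock ← the backup database timeout.
Each of those chain origins has no stated cause.

the API gateway memory leak, the backup database timeout, the legacy message queue latency spike, the shared config service memory leak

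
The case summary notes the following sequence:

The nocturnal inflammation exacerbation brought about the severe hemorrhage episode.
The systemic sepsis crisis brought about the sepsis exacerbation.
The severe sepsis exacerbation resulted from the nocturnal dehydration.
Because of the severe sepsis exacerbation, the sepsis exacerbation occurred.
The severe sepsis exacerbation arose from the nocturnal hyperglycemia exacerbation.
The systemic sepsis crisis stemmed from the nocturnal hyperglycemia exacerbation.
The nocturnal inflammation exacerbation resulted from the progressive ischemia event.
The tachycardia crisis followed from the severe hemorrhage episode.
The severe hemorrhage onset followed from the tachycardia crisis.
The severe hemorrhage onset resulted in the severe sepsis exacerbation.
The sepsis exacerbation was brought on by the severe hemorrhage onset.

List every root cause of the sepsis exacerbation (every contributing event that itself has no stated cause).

Tracing upstream from the sepsis exacerbation: the sepsis exacerbation ← the severe hemorrhage onset ← the tachycardia crisis ← the severe hemorrhage episode ← the nocturnal inflammation exacerbation ← the progressive ischemia event.
A separate upstream branch: the sepsis exacerbation ← the systemic sepsis crisis ← the nocturnal hyperglycemia exacerbation.
A separate upstream branch: the sepsis exacerbation ← the severe sepsis exacerbation ← the nocturnal dehydration.
Each of those chain origins has no stated cause.

the nocturnal dehydration, the nocturnal hyperglycemia exacerbation, the progressive ischemia event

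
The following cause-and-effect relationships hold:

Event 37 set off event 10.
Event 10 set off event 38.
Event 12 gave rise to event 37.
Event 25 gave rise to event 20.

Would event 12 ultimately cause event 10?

There is a causal chain: event 12 → event 37 → event 10.

Yes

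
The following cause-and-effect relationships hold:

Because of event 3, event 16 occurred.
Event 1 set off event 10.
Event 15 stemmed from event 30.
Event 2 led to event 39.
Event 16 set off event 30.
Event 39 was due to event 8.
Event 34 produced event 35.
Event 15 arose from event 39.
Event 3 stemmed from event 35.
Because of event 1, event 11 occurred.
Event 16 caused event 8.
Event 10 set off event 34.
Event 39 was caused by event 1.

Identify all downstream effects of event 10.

Direct effects: event 34.
2 steps out: event 35.
3 steps out: event 3.
4 steps out: event 16.
5 steps out: event 8, event 30.
6 steps out: event 39, event 15.
Not reachable from it: event 1, event 11, event 2.

event 15, event 16, event 3, event 30, event 34, event 35, event 39, event 8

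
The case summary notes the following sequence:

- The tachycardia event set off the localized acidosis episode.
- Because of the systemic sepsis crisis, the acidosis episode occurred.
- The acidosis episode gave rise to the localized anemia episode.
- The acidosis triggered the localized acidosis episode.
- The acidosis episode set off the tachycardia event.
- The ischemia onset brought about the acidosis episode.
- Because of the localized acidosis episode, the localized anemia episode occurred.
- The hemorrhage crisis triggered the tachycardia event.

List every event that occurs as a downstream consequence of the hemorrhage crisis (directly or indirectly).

Direct effects: the tachycardia event.
2 steps out: the localized acidosis episode.
3 steps out: the localized anemia episode.
Not reachable from it: the ischemia onset, the systemic sepsis crisis, the acidosis, the acidosis episode.

the localized acidosis episode, the localized anemia episode, the tachycardia event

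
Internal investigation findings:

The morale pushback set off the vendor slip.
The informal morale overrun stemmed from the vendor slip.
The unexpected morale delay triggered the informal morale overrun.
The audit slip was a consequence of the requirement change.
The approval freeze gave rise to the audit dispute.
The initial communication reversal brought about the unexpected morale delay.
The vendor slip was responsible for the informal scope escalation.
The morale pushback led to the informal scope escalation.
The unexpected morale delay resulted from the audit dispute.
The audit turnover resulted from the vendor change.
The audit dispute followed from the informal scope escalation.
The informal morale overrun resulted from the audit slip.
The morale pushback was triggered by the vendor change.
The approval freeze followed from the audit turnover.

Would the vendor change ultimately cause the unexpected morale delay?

There is a causal chain: the vendor change → the audit turnover → the approval freeze → the audit dispute → the unexpected morale delay.

Yes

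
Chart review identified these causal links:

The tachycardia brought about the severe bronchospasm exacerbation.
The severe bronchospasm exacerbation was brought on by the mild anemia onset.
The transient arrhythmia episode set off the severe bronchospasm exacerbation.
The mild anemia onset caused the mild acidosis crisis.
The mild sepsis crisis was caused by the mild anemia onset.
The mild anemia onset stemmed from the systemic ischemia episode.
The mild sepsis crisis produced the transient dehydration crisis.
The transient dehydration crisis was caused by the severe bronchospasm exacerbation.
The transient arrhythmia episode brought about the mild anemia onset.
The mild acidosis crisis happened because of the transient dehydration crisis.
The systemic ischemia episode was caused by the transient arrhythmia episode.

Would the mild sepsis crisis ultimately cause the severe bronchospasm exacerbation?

The mild sepsis crisis leads to the transient dehydration crisis, the mild acidosis crisis; the severe bronchospasm exacerbation is not among them.

No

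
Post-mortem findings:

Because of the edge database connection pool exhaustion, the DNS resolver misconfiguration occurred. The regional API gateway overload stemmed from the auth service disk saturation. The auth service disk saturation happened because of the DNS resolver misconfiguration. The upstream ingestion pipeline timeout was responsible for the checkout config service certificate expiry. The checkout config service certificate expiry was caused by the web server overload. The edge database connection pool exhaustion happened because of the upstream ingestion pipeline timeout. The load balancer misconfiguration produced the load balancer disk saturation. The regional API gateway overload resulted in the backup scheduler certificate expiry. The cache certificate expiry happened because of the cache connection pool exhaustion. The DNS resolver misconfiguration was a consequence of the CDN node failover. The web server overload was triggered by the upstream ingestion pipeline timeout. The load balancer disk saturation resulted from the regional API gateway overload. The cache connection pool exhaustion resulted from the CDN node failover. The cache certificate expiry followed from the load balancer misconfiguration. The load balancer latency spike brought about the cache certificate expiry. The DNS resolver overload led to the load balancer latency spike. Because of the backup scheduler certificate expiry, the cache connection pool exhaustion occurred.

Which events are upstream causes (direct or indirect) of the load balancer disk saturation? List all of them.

Immediate causes of the load balancer disk saturation: the regional API gateway overload, the load balancer misconfiguration.
Further upstream: the upstream ingestion pipeline timeout, the CDN node failover, the edge database connection pool exhaustion, the DNS resolver misconfiguration, the auth service disk saturation.

the CDN node failover, the DNS resolver misconfiguration, the auth service disk saturation, the edge database connection pool exhaustion, the load balancer misconfiguration, the regional API gateway overload, the upstream ingestion pipeline timeout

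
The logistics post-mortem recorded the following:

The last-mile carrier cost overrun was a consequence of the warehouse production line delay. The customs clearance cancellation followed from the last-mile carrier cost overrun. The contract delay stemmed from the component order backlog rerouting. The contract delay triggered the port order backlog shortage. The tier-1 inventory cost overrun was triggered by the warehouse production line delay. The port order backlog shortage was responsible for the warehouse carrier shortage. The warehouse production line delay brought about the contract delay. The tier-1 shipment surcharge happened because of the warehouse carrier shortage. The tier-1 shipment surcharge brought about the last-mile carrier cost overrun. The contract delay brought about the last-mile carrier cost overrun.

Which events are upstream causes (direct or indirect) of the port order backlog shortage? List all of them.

Immediate cause of the port order backlog shortage: the contract delay.
Further upstream: the warehouse production line delay, the component order backlog rerouting.

the component order backlog rerouting, the contract delay, the warehouse production line delay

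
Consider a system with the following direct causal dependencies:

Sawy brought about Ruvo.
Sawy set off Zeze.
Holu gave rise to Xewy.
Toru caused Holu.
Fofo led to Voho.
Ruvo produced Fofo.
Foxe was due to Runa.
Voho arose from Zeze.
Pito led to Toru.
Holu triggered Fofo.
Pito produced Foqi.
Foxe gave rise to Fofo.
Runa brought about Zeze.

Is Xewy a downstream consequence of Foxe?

Foxe leads to Fofo, Voho; Xewy is not among them.

No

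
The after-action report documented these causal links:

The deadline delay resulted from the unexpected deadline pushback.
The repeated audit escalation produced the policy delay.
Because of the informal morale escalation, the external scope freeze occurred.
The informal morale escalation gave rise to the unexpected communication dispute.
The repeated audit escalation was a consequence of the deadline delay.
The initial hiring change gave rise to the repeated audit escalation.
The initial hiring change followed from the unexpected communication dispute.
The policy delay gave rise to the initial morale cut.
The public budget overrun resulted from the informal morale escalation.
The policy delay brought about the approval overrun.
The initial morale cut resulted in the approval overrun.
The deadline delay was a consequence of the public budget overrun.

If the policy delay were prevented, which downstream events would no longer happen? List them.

the approval overrun, the initial morale cut

Downstream of the policy delay: the initial morale cut, the approval overrun.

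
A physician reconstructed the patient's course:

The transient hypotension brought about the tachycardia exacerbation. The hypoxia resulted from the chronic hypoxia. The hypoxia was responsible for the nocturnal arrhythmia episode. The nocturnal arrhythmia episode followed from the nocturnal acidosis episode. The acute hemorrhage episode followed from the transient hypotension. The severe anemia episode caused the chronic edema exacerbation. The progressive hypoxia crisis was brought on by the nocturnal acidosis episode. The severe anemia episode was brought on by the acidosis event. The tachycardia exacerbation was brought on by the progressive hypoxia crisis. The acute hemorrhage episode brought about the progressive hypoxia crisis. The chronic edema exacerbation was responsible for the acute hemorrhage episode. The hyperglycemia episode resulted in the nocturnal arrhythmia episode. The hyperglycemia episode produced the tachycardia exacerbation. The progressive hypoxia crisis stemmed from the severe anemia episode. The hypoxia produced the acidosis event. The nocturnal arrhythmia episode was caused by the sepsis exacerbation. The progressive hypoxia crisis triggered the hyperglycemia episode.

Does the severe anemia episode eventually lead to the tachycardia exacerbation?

There is a causal chain: the severe anemia episode → the progressive hypoxia crisis → the tachycardia exacerbation.

Yes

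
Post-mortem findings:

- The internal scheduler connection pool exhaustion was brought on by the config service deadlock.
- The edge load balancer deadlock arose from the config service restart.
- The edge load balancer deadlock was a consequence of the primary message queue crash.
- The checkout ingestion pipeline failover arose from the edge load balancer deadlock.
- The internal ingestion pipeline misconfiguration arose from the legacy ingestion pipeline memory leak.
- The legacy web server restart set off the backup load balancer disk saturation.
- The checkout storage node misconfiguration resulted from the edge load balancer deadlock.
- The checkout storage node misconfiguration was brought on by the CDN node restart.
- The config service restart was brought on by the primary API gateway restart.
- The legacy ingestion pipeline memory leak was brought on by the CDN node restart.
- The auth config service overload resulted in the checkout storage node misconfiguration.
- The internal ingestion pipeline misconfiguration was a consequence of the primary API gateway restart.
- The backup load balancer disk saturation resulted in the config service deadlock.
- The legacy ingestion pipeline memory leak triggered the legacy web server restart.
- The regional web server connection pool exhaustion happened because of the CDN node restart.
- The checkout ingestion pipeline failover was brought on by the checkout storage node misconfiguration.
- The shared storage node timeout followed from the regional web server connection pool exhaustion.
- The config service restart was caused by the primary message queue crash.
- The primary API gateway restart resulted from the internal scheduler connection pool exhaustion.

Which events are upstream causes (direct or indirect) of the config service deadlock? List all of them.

the CDN node restart, the backup load balancer disk saturation, the legacy ingestion pipeline memory leak, the legacy web server restart

Immediate cause of the config service deadlock: the backup load balancer disk saturation.
Further upstream: the CDN node restart, the legacy ingestion pipeline memory leak, the legacy web server restart.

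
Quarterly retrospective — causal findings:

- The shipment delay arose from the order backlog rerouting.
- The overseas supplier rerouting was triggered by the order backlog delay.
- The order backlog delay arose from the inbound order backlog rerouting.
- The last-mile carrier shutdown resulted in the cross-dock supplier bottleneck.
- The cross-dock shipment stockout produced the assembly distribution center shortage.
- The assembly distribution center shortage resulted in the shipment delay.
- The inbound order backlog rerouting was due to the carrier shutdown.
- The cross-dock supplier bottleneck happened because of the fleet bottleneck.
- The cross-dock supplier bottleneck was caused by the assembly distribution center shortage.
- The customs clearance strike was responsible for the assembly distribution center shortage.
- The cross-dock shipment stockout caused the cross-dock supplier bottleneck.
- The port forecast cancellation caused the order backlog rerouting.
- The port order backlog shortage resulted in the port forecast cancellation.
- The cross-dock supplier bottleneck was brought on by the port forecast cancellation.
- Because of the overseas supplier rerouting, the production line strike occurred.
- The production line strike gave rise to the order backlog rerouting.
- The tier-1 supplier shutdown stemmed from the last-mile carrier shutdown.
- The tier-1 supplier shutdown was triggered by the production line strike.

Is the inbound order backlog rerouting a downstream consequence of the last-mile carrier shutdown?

The last-mile carrier shutdown leads to the tier-1 supplier shutdown, the cross-dock supplier bottleneck; the inbound order backlog rerouting is not among them.

No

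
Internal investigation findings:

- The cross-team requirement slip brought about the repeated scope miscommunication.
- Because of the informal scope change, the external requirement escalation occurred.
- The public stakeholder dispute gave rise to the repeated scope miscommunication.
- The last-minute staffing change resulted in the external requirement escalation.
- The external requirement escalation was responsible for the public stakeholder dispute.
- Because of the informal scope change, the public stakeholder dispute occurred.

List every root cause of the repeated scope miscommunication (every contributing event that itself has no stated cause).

Tracing upstream from the repeated scope miscommunication: the repeated scope miscommunication ← the public stakeholder dispute ← the informal scope change.
A separate upstream branch: the repeated scope miscommunication ← the public stakeholder dispute ← the external requirement escalation ← the last-minute staffing change.
A separate upstream branch: the repeated scope miscommunication ← the cross-team requirement slip.
Each of those chain origins has no stated cause.

the cross-team requirement slip, the informal scope change, the last-minute staffing change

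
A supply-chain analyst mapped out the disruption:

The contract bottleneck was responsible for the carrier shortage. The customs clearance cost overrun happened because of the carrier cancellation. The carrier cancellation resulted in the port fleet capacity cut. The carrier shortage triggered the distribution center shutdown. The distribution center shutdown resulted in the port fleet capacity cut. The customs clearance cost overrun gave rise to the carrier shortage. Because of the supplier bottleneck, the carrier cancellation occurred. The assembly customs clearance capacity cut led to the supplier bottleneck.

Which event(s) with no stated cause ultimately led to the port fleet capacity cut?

Tracing upstream from the port fleet capacity cut: the port fleet capacity cut ← the carrier cancellation ← the supplier bottleneck ← the assembly customs clearance capacity cut.
A separate upstream branch: the port fleet capacity cut ← the distribution center shutdown ← the carrier shortage ← the contract bottleneck.
Each of those chain origins has no stated cause.

the assembly customs clearance capacity cut, the contract bottleneck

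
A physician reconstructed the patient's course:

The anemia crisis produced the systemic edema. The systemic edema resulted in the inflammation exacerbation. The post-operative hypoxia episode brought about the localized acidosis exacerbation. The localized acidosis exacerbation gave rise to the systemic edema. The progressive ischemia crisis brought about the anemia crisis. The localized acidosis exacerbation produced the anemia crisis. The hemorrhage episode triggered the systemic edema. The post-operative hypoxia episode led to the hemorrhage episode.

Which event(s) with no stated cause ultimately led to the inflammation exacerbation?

Tracing upstream from the inflammation exacerbation: the inflammation exacerbation ← the systemic edema ← the hemorrhage episode ← the post-operative hypoxia episode.
A separate upstream branch: the inflammation exacerbation ← the systemic edema ← the anemia crisis ← the progressive ischemia crisis.
Each of those chain origins has no stated cause.

the post-operative hypoxia episode, the progressive ischemia crisis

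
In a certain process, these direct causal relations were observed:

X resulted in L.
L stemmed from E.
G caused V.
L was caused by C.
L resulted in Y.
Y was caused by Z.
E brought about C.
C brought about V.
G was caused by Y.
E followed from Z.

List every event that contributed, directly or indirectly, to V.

Immediate causes of V: C, G.
Further upstream: Z, E, L, Y, X.

C, E, G, L, X, Y, Z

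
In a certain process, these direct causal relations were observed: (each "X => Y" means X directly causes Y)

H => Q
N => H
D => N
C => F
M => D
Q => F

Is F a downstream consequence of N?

Yes

There is a causal chain: N → H → Q → F.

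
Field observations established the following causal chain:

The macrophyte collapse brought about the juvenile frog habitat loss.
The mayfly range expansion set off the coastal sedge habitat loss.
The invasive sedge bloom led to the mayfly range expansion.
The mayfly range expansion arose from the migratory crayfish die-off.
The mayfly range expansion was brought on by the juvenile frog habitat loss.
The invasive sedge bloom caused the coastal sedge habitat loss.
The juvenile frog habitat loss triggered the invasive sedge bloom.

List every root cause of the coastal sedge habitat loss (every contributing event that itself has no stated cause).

the macrophyte collapse, the migratory crayfish die-off

Tracing upstream from the coastal sedge habitat loss: the coastal sedge habitat loss ← the invasive sedge bloom ← the juvenile frog habitat loss ← the macrophyte collapse.
A separate upstream branch: the coastal sedge habitat loss ← the mayfly range expansion ← the migratory crayfish die-off.
Each of those chain origins has no stated cause.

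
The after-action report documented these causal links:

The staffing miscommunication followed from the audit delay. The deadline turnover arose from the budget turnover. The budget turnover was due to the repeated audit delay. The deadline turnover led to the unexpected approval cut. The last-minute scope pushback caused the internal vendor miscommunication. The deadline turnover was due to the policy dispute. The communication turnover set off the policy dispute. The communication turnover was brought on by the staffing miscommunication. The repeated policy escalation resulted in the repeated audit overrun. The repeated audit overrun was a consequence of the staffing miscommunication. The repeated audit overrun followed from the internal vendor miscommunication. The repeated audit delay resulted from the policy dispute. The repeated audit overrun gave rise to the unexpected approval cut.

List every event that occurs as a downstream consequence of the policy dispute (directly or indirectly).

Direct effects: the repeated audit delay, the deadline turnover.
2 steps out: the budget turnover, the unexpected approval cut.
Not reachable from it: the repeated policy escalation, the audit delay, the staffing miscommunication, the last-minute scope pushback, the communication turnover, the internal vendor miscommunication, the repeated audit overrun.

the budget turnover, the deadline turnover, the repeated audit delay, the unexpected approval cut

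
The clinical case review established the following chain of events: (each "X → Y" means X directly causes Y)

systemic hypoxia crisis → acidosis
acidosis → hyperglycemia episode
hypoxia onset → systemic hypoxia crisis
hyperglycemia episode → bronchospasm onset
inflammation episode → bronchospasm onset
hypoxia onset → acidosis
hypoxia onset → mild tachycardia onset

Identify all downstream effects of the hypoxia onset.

the acidosis, the bronchospasm onset, the hyperglycemia episode, the mild tachycardia onset, the systemic hypoxia crisis

Direct effects: the mild tachycardia onset, the systemic hypoxia crisis, the acidosis.
2 steps out: the hyperglycemia episode.
3 steps out: the bronchospasm onset.
Not reachable from it: the inflammation episode.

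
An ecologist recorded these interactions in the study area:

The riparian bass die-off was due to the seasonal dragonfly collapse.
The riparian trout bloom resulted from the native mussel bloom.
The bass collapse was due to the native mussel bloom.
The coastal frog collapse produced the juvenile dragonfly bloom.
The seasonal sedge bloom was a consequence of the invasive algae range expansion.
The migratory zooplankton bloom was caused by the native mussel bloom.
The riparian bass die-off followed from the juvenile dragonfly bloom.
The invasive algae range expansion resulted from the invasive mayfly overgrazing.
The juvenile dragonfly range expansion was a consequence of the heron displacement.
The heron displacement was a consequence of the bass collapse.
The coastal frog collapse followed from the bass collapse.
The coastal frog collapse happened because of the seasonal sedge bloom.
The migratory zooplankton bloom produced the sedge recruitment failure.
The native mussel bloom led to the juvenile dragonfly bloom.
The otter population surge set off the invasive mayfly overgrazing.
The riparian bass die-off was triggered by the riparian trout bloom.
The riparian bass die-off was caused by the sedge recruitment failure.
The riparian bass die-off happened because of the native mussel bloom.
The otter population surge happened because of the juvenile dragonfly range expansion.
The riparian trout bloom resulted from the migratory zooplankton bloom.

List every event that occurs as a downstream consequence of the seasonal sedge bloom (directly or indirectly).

Direct effects: the coastal frog collapse.
2 steps out: the juvenile dragonfly bloom.
3 steps out: the riparian bass die-off.
Not reachable from it: the native mussel bloom, the bass collapse, the heron displacement, the juvenile dragonfly range expansion, the migratory zooplankton bloom, the otter population surge, the invasive mayfly overgrazing, the sedge recruitment failure, the invasive algae range expansion, the riparian trout bloom, the seasonal dragonfly collapse.

the coastal frog collapse, the juvenile dragonfly bloom, the riparian bass die-off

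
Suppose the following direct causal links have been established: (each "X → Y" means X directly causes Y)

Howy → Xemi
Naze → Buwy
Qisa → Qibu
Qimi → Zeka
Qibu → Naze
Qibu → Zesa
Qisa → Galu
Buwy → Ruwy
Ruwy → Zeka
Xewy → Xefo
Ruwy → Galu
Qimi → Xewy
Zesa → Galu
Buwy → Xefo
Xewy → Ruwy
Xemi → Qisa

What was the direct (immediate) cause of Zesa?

Upstream contributors include Howy, Xemi, Qisa, but only Qibu feeds directly into Zesa.

Qibu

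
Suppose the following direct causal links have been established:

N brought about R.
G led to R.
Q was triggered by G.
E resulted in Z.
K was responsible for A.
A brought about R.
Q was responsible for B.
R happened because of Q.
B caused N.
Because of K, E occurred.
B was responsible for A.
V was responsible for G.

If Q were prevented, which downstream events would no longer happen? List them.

Downstream of Q: B, A, N, R.
Of those, still caused via another path: A, R.
The remainder have no surviving cause.

B, N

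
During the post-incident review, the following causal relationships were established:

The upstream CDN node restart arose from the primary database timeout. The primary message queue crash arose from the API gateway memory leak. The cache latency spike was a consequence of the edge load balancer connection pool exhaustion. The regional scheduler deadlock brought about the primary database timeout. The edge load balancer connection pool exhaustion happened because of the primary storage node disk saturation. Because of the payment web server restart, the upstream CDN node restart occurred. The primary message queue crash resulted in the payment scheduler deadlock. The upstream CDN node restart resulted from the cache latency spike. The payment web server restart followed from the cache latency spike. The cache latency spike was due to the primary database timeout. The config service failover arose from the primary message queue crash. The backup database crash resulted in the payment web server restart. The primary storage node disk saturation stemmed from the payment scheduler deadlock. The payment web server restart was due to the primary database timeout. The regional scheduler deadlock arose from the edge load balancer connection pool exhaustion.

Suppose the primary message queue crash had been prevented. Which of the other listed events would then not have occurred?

Downstream of the primary message queue crash: the payment scheduler deadlock, the primary storage node disk saturation, the edge load balancer connection pool exhaustion, the config service failover, the regional scheduler deadlock, the primary database timeout, the cache latency spike, the payment web server restart, the upstream CDN node restart.
Of those, still caused via another path: the payment web server restart, the upstream CDN node restart.
The remainder have no surviving cause.

the cache latency spike, the config service failover, the edge load balancer connection pool exhaustion, the payment scheduler deadlock, the primary database timeout, the primary storage node disk saturation, the regional scheduler deadlock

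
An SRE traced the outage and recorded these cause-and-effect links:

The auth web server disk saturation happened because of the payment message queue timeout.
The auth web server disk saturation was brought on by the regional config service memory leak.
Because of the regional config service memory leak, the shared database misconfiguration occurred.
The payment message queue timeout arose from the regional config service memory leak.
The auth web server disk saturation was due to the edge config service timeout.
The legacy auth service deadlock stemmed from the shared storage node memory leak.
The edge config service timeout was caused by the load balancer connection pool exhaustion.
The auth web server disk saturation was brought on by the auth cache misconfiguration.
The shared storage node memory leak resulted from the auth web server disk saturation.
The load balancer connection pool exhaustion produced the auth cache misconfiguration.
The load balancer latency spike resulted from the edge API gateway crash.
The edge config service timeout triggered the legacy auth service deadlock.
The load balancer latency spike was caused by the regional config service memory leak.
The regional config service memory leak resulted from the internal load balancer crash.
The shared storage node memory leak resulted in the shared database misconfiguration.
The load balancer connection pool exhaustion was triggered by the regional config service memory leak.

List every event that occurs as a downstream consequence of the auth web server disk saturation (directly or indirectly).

the legacy auth service deadlock, the shared database misconfiguration, the shared storage node memory leak

Direct effects: the shared storage node memory leak.
2 steps out: the shared database misconfiguration, the legacy auth service deadlock.
Not reachable from it: the internal load balancer crash, the regional config service memory leak, the load balancer connection pool exhaustion, the payment message queue timeout, the edge config service timeout, the auth cache misconfiguration, the load balancer latency spike, the edge API gateway crash.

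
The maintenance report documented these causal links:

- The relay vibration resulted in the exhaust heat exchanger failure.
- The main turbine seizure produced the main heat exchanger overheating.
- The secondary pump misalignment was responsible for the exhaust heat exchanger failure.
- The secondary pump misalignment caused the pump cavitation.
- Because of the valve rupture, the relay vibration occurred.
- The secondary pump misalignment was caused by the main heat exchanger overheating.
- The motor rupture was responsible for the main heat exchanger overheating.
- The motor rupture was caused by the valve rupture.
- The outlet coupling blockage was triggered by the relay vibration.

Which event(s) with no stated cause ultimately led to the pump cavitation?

Tracing upstream from the pump cavitation: the pump cavitation ← the secondary pump misalignment ← the main heat exchanger overheating ← the motor rupture ← the valve rupture.
A separate upstream branch: the pump cavitation ← the secondary pump misalignment ← the main heat exchanger overheating ← the main turbine seizure.
Each of those chain origins has no stated cause.

the main turbine seizure, the valve rupture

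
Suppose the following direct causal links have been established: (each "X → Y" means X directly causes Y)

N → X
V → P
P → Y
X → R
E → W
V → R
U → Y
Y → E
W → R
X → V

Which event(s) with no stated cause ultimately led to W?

N, U

Tracing upstream from W: W ← E ← Y ← P ← V ← X ← N.
A separate upstream branch: W ← E ← Y ← U.
Each of those chain origins has no stated cause.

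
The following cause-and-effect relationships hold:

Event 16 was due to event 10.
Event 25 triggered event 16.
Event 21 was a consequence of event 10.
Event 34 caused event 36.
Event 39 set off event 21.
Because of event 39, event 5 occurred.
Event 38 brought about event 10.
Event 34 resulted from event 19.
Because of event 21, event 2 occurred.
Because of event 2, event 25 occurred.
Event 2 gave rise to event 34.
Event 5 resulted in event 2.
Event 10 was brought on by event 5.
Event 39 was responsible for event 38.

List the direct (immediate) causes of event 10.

event 38, event 5

Upstream contributors include event 39, but only event 38, event 5 feed directly into event 10.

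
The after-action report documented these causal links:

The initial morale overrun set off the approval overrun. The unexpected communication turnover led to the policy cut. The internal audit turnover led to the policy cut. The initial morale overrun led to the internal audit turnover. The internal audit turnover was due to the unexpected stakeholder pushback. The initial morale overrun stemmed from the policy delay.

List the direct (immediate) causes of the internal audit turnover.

the initial morale overrun, the unexpected stakeholder pushback

Upstream contributors include the policy delay, but only the initial morale overrun, the unexpected stakeholder pushback feed directly into the internal audit turnover.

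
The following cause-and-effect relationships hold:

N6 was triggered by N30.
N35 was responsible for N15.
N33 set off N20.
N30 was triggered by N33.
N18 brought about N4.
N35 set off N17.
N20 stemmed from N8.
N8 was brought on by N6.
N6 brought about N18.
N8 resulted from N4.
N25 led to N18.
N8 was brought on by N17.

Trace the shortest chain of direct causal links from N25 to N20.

N25 → N18 → N4 → N8 → N20

N25 → N18
N18 → N4
N4 → N8
N8 → N20
Length: 4 steps.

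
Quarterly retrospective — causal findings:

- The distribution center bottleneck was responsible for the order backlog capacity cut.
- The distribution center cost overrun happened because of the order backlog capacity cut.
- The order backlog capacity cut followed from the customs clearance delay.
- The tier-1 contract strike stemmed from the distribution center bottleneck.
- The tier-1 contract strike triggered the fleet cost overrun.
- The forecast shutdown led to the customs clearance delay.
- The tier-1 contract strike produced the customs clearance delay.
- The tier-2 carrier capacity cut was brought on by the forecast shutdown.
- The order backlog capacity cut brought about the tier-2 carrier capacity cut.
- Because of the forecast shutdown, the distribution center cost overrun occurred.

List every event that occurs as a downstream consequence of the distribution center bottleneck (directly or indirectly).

Direct effects: the tier-1 contract strike, the order backlog capacity cut.
2 steps out: the fleet cost overrun, the customs clearance delay, the tier-2 carrier capacity cut, the distribution center cost overrun.
Not reachable from it: the forecast shutdown.

the customs clearance delay, the distribution center cost overrun, the fleet cost overrun, the order backlog capacity cut, the tier-1 contract strike, the tier-2 carrier capacity cut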